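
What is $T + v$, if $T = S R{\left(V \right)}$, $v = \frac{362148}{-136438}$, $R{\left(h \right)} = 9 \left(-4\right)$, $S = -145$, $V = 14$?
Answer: $\frac{355922106}{68219} \approx 5217.3$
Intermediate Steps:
$R{\left(h \right)} = -36$
$v = - \frac{181074}{68219}$ ($v = 362148 \left(- \frac{1}{136438}\right) = - \frac{181074}{68219} \approx -2.6543$)
$T = 5220$ ($T = \left(-145\right) \left(-36\right) = 5220$)
$T + v = 5220 - \frac{181074}{68219} = \frac{355922106}{68219}$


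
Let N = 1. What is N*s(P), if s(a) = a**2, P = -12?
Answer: 144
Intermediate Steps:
N*s(P) = 1*(-12)**2 = 1*144 = 144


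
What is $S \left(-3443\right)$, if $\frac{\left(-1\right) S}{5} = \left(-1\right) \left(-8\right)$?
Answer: $137720$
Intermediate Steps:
$S = -40$ ($S = - 5 \left(\left(-1\right) \left(-8\right)\right) = \left(-5\right) 8 = -40$)
$S \left(-3443\right) = \left(-40\right) \left(-3443\right) = 137720$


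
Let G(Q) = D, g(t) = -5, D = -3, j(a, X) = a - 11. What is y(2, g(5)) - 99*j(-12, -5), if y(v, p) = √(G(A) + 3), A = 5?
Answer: 2277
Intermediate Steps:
j(a, X) = -11 + a
G(Q) = -3
y(v, p) = 0 (y(v, p) = √(-3 + 3) = √0 = 0)
y(2, g(5)) - 99*j(-12, -5) = 0 - 99*(-11 - 12) = 0 - 99*(-23) = 0 + 2277 = 2277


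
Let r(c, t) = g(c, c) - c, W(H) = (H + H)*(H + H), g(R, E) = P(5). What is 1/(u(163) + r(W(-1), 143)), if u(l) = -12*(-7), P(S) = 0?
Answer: 1/80 ≈ 0.012500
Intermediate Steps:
g(R, E) = 0
u(l) = 84
W(H) = 4*H² (W(H) = (2*H)*(2*H) = 4*H²)
r(c, t) = -c (r(c, t) = 0 - c = -c)
1/(u(163) + r(W(-1), 143)) = 1/(84 - 4*(-1)²) = 1/(84 - 4) = 1/80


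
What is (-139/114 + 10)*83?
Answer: 83083/114 ≈ 728.80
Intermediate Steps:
(-139/114 + 10)*83 = (1001/114)*83 = 83083/114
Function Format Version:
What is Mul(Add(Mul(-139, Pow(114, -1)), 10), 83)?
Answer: Rational(83083, 114) ≈ 728.80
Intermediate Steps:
Mul(Add(Mul(-139, Pow(114, -1)), 10), 83) = Mul(Add(Mul(-139, Rational(1, 114)), 10), 83) = Mul(Add(Rational(-139, 114), 10), 83) = Mul(Rational(1001, 114), 83) = Rational(83083, 114)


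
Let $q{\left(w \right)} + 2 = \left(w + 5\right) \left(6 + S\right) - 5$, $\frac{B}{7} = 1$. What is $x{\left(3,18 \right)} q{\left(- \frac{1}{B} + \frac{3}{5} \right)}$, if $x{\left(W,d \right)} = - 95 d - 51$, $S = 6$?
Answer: $- \frac{3604767}{35} \approx -1.0299 \cdot 10^{5}$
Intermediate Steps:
$B = 7$ ($B = 7 \cdot 1 = 7$)
$x{\left(W,d \right)} = -51 - 95 d$
$q{\left(w \right)} = 53 + 12 w$ ($q{\left(w \right)} = -2 + \left(\left(w + 5\right) \left(6 + 6\right) - 5\right) = -2 + \left(\left(5 + w\right) 12 - 5\right) = -2 + \left(\left(60 + 12 w\right) - 5\right) = -2 + \left(55 + 12 w\right) = 53 + 12 w$)
$x{\left(3,18 \right)} q{\left(- \frac{1}{B} + \frac{3}{5} \right)} = \left(-51 - 1710\right) \left(53 + 12 \left(- \frac{1}{7} + \frac{3}{5}\right)\right) = \left(-51 - 1710\right) \left(53 + 12 \left(\left(-1\right) \frac{1}{7} + 3 \cdot \frac{1}{5}\right)\right) = - 1761 \left(53 + 12 \left(- \frac{1}{7} + \frac{3}{5}\right)\right) = - 1761 \left(53 + 12 \cdot \frac{16}{35}\right) = - 1761 \left(53 + \frac{192}{35}\right) = \left(-1761\right) \frac{2047}{35} = - \frac{3604767}{35}$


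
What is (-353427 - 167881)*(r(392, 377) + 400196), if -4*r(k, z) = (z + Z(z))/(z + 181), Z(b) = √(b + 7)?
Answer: -116412910880065/558 + 521308*√6/279 ≈ -2.0863e+11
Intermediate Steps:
Z(b) = √(7 + b)
r(k, z) = -(z + √(7 + z))/(4*(181 + z)) (r(k, z) = -(z + √(7 + z))/(4*(z + 181)) = -(z + √(7 + z))/(4*(181 + z)))
(-353427 - 167881)*(r(392, 377) + 400196) = (-353427 - 167881)*((-1*377 - √(7 + 377))/(4*(181 + 377)) + 400196) = -521308*((¼)*(-377 - √384)/558 + 400196) = -521308*((¼)*(1/558)*(-377 - 8*√6) + 400196) = -521308*((-377/2232 - √6/279) + 400196) = -521308*(893237095/2232 - √6/279) = -116412910880065/558 + 521308*√6/279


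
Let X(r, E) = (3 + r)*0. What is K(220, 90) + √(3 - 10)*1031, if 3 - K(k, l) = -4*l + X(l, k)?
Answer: 363 + 1031*I*√7 ≈ 363.0 + 2727.8*I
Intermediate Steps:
X(r, E) = 0
K(k, l) = 3 + 4*l (K(k, l) = 3 - (-4*l + 0) = 3 - (-4)*l = 3 + 4*l)
K(220, 90) + √(3 - 10)*1031 = (3 + 4*90) + √(3 - 10)*1031 = (3 + 360) + √(-7)*1031 = 363 + (I*√7)*1031 = 363 + 1031*I*√7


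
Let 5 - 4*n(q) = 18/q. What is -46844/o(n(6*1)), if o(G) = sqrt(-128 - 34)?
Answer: 23422*I*sqrt(2)/9 ≈ 3680.4*I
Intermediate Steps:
n(q) = 5/4 - 9/(2*q)
o(G) = 9*I*sqrt(2) (o(G) = sqrt(-162) = 9*I*sqrt(2))
-46844/o(n(6*1)) = -46844*(-I*sqrt(2)/18) = -(-23422)*I*sqrt(2)/9 = 23422*I*sqrt(2)/9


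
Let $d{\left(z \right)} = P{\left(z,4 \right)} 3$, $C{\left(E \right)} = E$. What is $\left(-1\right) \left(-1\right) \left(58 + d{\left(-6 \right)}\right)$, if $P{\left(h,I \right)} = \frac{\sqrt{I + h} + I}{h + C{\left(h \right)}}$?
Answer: $57 - \frac{i \sqrt{2}}{4} \approx 57.0 - 0.35355 i$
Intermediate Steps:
$P{\left(h,I \right)} = \frac{I + \sqrt{I + h}}{2 h}$ ($P{\left(h,I \right)} = \frac{\sqrt{I + h} + I}{h + h} = \frac{I + \sqrt{I + h}}{2 h}$)
$d{\left(z \right)} = \frac{3 \left(4 + \sqrt{4 + z}\right)}{2 z}$ ($d{\left(z \right)} = \frac{4 + \sqrt{4 + z}}{2 z} 3 = \frac{3 \left(4 + \sqrt{4 + z}\right)}{2 z}$)
$\left(-1\right) \left(-1\right) \left(58 + d{\left(-6 \right)}\right) = \left(-1\right) \left(-1\right) \left(58 + \frac{3 \left(4 + \sqrt{4 - 6}\right)}{2 \left(-6\right)}\right) = 1 \left(58 + \frac{3}{2} \left(- \frac{1}{6}\right) \left(4 + \sqrt{-2}\right)\right) = 1 \left(58 + \frac{3}{2} \left(- \frac{1}{6}\right) \left(4 + i \sqrt{2}\right)\right) = 1 \left(58 - \left(1 + \frac{i \sqrt{2}}{4}\right)\right) = 1 \left(57 - \frac{i \sqrt{2}}{4}\right) = 57 - \frac{i \sqrt{2}}{4}$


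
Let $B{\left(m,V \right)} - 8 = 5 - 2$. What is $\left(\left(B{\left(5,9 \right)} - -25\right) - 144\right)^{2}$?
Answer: $11664$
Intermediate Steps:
$B{\left(m,V \right)} = 11$ ($B{\left(m,V \right)} = 8 + \left(5 - 2\right) = 8 + 3 = 11$)
$\left(\left(B{\left(5,9 \right)} - -25\right) - 144\right)^{2} = \left(\left(11 - -25\right) - 144\right)^{2} = \left(\left(11 + 25\right) - 144\right)^{2} = \left(36 - 144\right)^{2} = \left(-108\right)^{2} = 11664$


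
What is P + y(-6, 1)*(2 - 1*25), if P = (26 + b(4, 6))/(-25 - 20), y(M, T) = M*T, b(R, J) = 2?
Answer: 6182/45 ≈ 137.38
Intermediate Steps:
P = -28/45 (P = (26 + 2)/(-25 - 20) = 28/(-45) = 28*(-1/45) = -28/45 ≈ -0.62222)
P + y(-6, 1)*(2 - 1*25) = -28/45 + (-6*1)*(2 - 1*25) = -28/45 - 6*(2 - 25) = -28/45 - 6*(-23) = -28/45 + 138 = 6182/45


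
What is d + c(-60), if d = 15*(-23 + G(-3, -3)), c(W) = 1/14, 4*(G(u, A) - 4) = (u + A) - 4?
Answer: -2257/7 ≈ -322.43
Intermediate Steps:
G(u, A) = 3 + A/4 + u/4 (G(u, A) = 4 + ((u + A) - 4)/4 = 4 + ((A + u) - 4)/4 = 4 + (-4 + A + u)/4 = 4 + (-1 + A/4 + u/4) = 3 + A/4 + u/4)
c(W) = 1/14
d = -645/2 (d = 15*(-23 + (3 + (¼)*(-3) + (¼)*(-3))) = 15*(-23 + (3 - ¾ - ¾)) = 15*(-23 + 3/2) = 15*(-43/2) = -645/2 ≈ -322.50)
d + c(-60) = -645/2 + 1/14 = -2257/7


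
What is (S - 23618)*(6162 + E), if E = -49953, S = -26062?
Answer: 2175536880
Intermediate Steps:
(S - 23618)*(6162 + E) = (-26062 - 23618)*(6162 - 49953) = -49680*(-43791) = 2175536880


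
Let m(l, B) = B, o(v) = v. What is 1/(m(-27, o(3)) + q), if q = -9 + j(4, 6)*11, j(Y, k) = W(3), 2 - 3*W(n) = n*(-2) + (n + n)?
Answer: ¾ ≈ 0.75000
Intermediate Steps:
W(n) = ⅔ (W(n) = ⅔ - (n*(-2) + (n + n))/3 = ⅔ - (-2*n + 2*n)/3 = ⅔ - ⅓*0 = ⅔ + 0 = ⅔)
j(Y, k) = ⅔
q = -5/3 (q = -9 + (⅔)*11 = -9 + 22/3 = -5/3 ≈ -1.6667)
1/(m(-27, o(3)) + q) = 1/(3 - 5/3) = 1/(4/3) = ¾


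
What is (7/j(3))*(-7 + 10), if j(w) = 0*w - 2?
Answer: -21/2 ≈ -10.500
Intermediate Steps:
j(w) = -2 (j(w) = 0 - 2 = -2)
(7/j(3))*(-7 + 10) = (7/(-2))*(-7 + 10) = (7*(-½))*3 = -7/2*3 = -21/2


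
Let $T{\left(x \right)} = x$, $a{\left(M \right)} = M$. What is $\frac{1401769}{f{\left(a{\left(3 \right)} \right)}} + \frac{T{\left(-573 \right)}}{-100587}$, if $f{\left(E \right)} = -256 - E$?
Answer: $- \frac{46999863332}{8684011} \approx -5412.2$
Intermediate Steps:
$\frac{1401769}{f{\left(a{\left(3 \right)} \right)}} + \frac{T{\left(-573 \right)}}{-100587} = \frac{1401769}{-256 - 3} - \frac{573}{-100587} = \frac{1401769}{-256 - 3} - - \frac{191}{33529} = \frac{1401769}{-259} + \frac{191}{33529} = 1401769 \left(- \frac{1}{259}\right) + \frac{191}{33529} = - \frac{1401769}{259} + \frac{191}{33529} = - \frac{46999863332}{8684011}$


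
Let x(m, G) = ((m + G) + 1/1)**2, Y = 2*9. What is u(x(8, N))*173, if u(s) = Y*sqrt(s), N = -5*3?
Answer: 18684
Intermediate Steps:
N = -15
Y = 18
x(m, G) = (1 + G + m)**2 (x(m, G) = ((G + m) + 1)**2 = (1 + G + m)**2)
u(s) = 18*sqrt(s)
u(x(8, N))*173 = (18*sqrt((1 - 15 + 8)**2))*173 = (18*sqrt((-6)**2))*173 = (18*sqrt(36))*173 = (18*6)*173 = 108*173 = 18684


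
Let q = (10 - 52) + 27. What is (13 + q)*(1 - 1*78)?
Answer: 154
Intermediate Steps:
q = -15 (q = -42 + 27 = -15)
(13 + q)*(1 - 1*78) = (13 - 15)*(1 - 1*78) = -2*(1 - 78) = -2*(-77) = 154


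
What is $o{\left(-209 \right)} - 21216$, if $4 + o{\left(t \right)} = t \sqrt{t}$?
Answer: $-21220 - 209 i \sqrt{209} \approx -21220.0 - 3021.5 i$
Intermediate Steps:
$o{\left(t \right)} = -4 + t^{\frac{3}{2}}$ ($o{\left(t \right)} = -4 + t \sqrt{t} = -4 + t^{\frac{3}{2}}$)
$o{\left(-209 \right)} - 21216 = \left(-4 + \left(-209\right)^{\frac{3}{2}}\right) - 21216 = \left(-4 - 209 i \sqrt{209}\right) - 21216 = -21220 - 209 i \sqrt{209}$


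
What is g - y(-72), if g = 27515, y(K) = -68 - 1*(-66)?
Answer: 27517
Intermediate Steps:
y(K) = -2 (y(K) = -68 + 66 = -2)
g - y(-72) = 27515 - 1*(-2) = 27515 + 2 = 27517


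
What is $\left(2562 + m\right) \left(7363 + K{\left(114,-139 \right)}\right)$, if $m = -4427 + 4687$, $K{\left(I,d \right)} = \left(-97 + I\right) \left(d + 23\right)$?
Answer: $15213402$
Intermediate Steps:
$K{\left(I,d \right)} = \left(-97 + I\right) \left(23 + d\right)$
$m = 260$
$\left(2562 + m\right) \left(7363 + K{\left(114,-139 \right)}\right) = \left(2562 + 260\right) \left(7363 + \left(-2231 - -13483 + 23 \cdot 114 + 114 \left(-139\right)\right)\right) = 2822 \left(7363 + \left(-2231 + 13483 + 2622 - 15846\right)\right) = 2822 \left(7363 - 1972\right) = 2822 \cdot 5391 = 15213402$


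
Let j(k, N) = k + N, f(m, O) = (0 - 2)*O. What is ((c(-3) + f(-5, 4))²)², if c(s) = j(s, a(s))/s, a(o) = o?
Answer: 1296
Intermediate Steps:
f(m, O) = -2*O
j(k, N) = N + k
c(s) = 2 (c(s) = (s + s)/s = (2*s)/s = 2)
((c(-3) + f(-5, 4))²)² = ((2 - 2*4)²)² = ((2 - 8)²)² = ((-6)²)² = 36² = 1296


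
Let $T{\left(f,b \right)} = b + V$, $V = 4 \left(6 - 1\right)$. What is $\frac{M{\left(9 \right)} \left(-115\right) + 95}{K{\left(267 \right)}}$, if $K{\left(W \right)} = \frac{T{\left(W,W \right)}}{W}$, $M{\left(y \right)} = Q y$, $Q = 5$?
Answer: $- \frac{1356360}{287} \approx -4726.0$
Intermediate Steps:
$V = 20$ ($V = 4 \cdot 5 = 20$)
$M{\left(y \right)} = 5 y$
$T{\left(f,b \right)} = 20 + b$ ($T{\left(f,b \right)} = b + 20 = 20 + b$)
$K{\left(W \right)} = \frac{20 + W}{W}$
$\frac{M{\left(9 \right)} \left(-115\right) + 95}{K{\left(267 \right)}} = \frac{5 \cdot 9 \left(-115\right) + 95}{\frac{1}{267} \left(20 + 267\right)} = \frac{45 \left(-115\right) + 95}{\frac{1}{267} \cdot 287} = \frac{-5175 + 95}{\frac{287}{267}} = \left(-5080\right) \frac{267}{287} = - \frac{1356360}{287}$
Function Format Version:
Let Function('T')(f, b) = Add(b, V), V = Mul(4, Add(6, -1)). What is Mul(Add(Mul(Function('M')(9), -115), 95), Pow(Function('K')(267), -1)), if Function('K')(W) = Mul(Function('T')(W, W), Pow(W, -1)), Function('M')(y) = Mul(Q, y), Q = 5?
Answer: Rational(-1356360, 287) ≈ -4726.0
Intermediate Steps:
V = 20 (V = Mul(4, 5) = 20)
Function('M')(y) = Mul(5, y)
Function('T')(f, b) = Add(20, b) (Function('T')(f, b) = Add(b, 20) = Add(20, b))
Function('K')(W) = Mul(Pow(W, -1), Add(20, W)) (Function('K')(W) = Mul(Add(20, W), Pow(W, -1)) = Mul(Pow(W, -1), Add(20, W)))
Mul(Add(Mul(Function('M')(9), -115), 95), Pow(Function('K')(267), -1)) = Mul(Add(Mul(Mul(5, 9), -115), 95), Pow(Mul(Pow(267, -1), Add(20, 267)), -1)) = Mul(Add(Mul(45, -115), 95), Pow(Mul(Rational(1, 267), 287), -1)) = Mul(Add(-5175, 95), Pow(Rational(287, 267), -1)) = Mul(-5080, Rational(267, 287)) = Rational(-1356360, 287)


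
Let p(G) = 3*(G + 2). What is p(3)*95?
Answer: 1425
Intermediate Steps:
p(G) = 6 + 3*G (p(G) = 3*(2 + G) = 6 + 3*G)
p(3)*95 = (6 + 3*3)*95 = (6 + 9)*95 = 15*95 = 1425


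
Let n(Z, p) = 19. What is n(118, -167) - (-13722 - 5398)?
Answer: 19139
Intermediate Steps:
n(118, -167) - (-13722 - 5398) = 19 - (-13722 - 5398) = 19 - 1*(-19120) = 19 + 19120 = 19139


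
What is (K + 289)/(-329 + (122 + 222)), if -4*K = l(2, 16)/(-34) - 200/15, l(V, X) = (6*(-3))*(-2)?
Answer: 5969/306 ≈ 19.507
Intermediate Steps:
l(V, X) = 36 (l(V, X) = -18*(-2) = 36)
K = 367/102 (K = -(36/(-34) - 200/15)/4 = -(36*(-1/34) - 200*1/15)/4 = -(-18/17 - 40/3)/4 = -¼*(-734/51) = 367/102 ≈ 3.5980)
(K + 289)/(-329 + (122 + 222)) = (367/102 + 289)/(-329 + (122 + 222)) = 29845/(102*(-329 + 344)) = (29845/102)/15 = (29845/102)*(1/15) = 5969/306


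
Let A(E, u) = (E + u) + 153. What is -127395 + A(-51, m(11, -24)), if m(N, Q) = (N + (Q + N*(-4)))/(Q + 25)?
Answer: -127350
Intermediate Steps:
m(N, Q) = (Q - 3*N)/(25 + Q) (m(N, Q) = (N + (Q - 4*N))/(25 + Q) = (Q - 3*N)/(25 + Q))
A(E, u) = 153 + E + u
-127395 + A(-51, m(11, -24)) = -127395 + (153 - 51 + (-24 - 3*11)/(25 - 24)) = -127395 + (153 - 51 + (-24 - 33)/1) = -127395 + (153 - 51 + 1*(-57)) = -127395 + (153 - 51 - 57) = -127395 + 45 = -127350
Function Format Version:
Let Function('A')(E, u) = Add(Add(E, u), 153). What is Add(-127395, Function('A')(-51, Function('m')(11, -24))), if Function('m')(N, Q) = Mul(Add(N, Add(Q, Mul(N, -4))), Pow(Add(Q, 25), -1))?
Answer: -127350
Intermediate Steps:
Function('m')(N, Q) = Mul(Pow(Add(25, Q), -1), Add(Q, Mul(-3, N))) (Function('m')(N, Q) = Mul(Add(N, Add(Q, Mul(-4, N))), Pow(Add(25, Q), -1)) = Mul(Add(Q, Mul(-3, N)), Pow(Add(25, Q), -1)) = Mul(Pow(Add(25, Q), -1), Add(Q, Mul(-3, N))))
Function('A')(E, u) = Add(153, E, u)
Add(-127395, Function('A')(-51, Function('m')(11, -24))) = Add(-127395, Add(153, -51, Mul(Pow(Add(25, -24), -1), Add(-24, Mul(-3, 11))))) = Add(-127395, Add(153, -51, Mul(Pow(1, -1), Add(-24, -33)))) = Add(-127395, Add(153, -51, Mul(1, -57))) = Add(-127395, Add(153, -51, -57)) = Add(-127395, 45) = -127350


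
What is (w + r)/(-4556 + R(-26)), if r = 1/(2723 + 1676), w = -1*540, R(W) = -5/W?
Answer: 61761934/521065949 ≈ 0.11853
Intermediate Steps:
w = -540
r = 1/4399 ≈ 0.00022732
(w + r)/(-4556 + R(-26)) = (-540 + 1/4399)/(-4556 - 5/(-26)) = -2375459/(4399*(-4556 - 5*(-1/26))) = -2375459/(4399*(-4556 + 5/26)) = -2375459/(4399*(-118451/26)) = -2375459/4399*(-26/118451) = 61761934/521065949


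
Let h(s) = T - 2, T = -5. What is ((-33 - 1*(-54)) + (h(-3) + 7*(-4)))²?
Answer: 196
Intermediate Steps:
h(s) = -7 (h(s) = -5 - 2 = -7)
((-33 - 1*(-54)) + (h(-3) + 7*(-4)))² = ((-33 - 1*(-54)) + (-7 + 7*(-4)))² = ((-33 + 54) + (-7 - 28))² = (21 - 35)² = (-14)² = 196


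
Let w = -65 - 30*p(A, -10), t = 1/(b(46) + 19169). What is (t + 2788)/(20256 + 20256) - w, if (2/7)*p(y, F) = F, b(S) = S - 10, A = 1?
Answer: -255436307353/259344320 ≈ -984.93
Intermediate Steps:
b(S) = -10 + S
t = 1/19205 (t = 1/((-10 + 46) + 19169) = 1/(36 + 19169) = 1/19205 ≈ 5.2070e-5)
p(y, F) = 7*F/2
w = 985 (w = -65 - 105*(-10) = -65 - 30*(-35) = -65 + 1050 = 985)
(t + 2788)/(20256 + 20256) - w = (1/19205 + 2788)/(20256 + 20256) - 1*985 = (53543541/19205)/40512 - 985 = (53543541/19205)*(1/40512) - 985 = 17847847/259344320 - 985 = -255436307353/259344320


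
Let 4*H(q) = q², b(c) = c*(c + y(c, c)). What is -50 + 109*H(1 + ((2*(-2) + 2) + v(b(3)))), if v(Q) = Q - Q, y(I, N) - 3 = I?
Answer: -91/4 ≈ -22.750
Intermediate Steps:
y(I, N) = 3 + I
b(c) = c*(3 + 2*c) (b(c) = c*(c + (3 + c)) = c*(3 + 2*c))
v(Q) = 0
H(q) = q²/4
-50 + 109*H(1 + ((2*(-2) + 2) + v(b(3)))) = -50 + 109*((1 + ((2*(-2) + 2) + 0))²/4) = -50 + 109*((1 + ((-4 + 2) + 0))²/4) = -50 + 109*((1 + (-2 + 0))²/4) = -50 + 109*((1 - 2)²/4) = -50 + 109*((¼)*(-1)²) = -50 + 109*((¼)*1) = -50 + 109*(¼) = -50 + 109/4 = -91/4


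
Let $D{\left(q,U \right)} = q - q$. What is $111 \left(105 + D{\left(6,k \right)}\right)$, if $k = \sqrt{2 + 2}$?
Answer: $11655$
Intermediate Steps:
$k = 2$ ($k = \sqrt{4} = 2$)
$D{\left(q,U \right)} = 0$
$111 \left(105 + D{\left(6,k \right)}\right) = 111 \left(105 + 0\right) = 111 \cdot 105 = 11655$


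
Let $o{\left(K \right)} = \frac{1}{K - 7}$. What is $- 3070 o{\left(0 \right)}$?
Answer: $\frac{3070}{7} \approx 438.57$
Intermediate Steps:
$o{\left(K \right)} = \frac{1}{-7 + K}$
$- 3070 o{\left(0 \right)} = - \frac{3070}{-7 + 0} = - \frac{3070}{-7} = \left(-3070\right) \left(- \frac{1}{7}\right) = \frac{3070}{7}$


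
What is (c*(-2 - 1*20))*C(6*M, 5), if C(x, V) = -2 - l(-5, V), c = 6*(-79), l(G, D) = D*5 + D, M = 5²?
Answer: -333696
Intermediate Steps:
M = 25
l(G, D) = 6*D (l(G, D) = 5*D + D = 6*D)
c = -474
C(x, V) = -2 - 6*V
(c*(-2 - 1*20))*C(6*M, 5) = (-474*(-2 - 1*20))*(-2 - 6*5) = (-474*(-2 - 20))*(-2 - 30) = -474*(-22)*(-32) = 10428*(-32) = -333696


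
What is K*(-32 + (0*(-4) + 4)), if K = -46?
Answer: 1288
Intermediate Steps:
K*(-32 + (0*(-4) + 4)) = -46*(-32 + (0*(-4) + 4)) = -46*(-32 + (0 + 4)) = -46*(-32 + 4) = -46*(-28) = 1288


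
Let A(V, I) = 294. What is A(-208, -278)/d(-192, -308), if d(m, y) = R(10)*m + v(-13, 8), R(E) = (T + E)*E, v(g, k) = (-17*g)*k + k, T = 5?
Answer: -49/4504 ≈ -0.010879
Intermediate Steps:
v(g, k) = k - 17*g*k (v(g, k) = -17*g*k + k = k - 17*g*k)
R(E) = E*(5 + E) (R(E) = (5 + E)*E = E*(5 + E))
d(m, y) = 1776 + 150*m (d(m, y) = (10*(5 + 10))*m + 8*(1 - 17*(-13)) = (10*15)*m + 8*(1 + 221) = 150*m + 8*222 = 150*m + 1776 = 1776 + 150*m)
A(-208, -278)/d(-192, -308) = 294/(1776 + 150*(-192)) = 294/(1776 - 28800) = 294/(-27024) = 294*(-1/27024) = -49/4504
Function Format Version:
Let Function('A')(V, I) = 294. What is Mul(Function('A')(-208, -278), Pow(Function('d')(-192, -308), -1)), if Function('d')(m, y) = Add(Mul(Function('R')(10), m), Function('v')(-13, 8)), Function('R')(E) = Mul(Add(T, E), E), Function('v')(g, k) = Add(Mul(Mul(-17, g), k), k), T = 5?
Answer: Rational(-49, 4504) ≈ -0.010879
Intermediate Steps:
Function('v')(g, k) = Add(k, Mul(-17, g, k)) (Function('v')(g, k) = Add(Mul(-17, g, k), k) = Add(k, Mul(-17, g, k)))
Function('R')(E) = Mul(E, Add(5, E)) (Function('R')(E) = Mul(Add(5, E), E) = Mul(E, Add(5, E)))
Function('d')(m, y) = Add(1776, Mul(150, m)) (Function('d')(m, y) = Add(Mul(Mul(10, Add(5, 10)), m), Mul(8, Add(1, Mul(-17, -13)))) = Add(Mul(Mul(10, 15), m), Mul(8, Add(1, 221))) = Add(Mul(150, m), Mul(8, 222)) = Add(Mul(150, m), 1776) = Add(1776, Mul(150, m)))
Mul(Function('A')(-208, -278), Pow(Function('d')(-192, -308), -1)) = Mul(294, Pow(Add(1776, Mul(150, -192)), -1)) = Mul(294, Pow(Add(1776, -28800), -1)) = Mul(294, Pow(-27024, -1)) = Mul(294, Rational(-1, 27024)) = Rational(-49, 4504)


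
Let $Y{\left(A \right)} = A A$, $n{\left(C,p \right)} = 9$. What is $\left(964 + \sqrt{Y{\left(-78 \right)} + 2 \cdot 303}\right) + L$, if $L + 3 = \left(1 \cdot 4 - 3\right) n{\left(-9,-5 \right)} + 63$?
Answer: $1033 + \sqrt{6690} \approx 1114.8$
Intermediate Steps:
$Y{\left(A \right)} = A^{2}$
$L = 69$ ($L = -3 + \left(\left(1 \cdot 4 - 3\right) 9 + 63\right) = -3 + \left(\left(4 - 3\right) 9 + 63\right) = -3 + \left(1 \cdot 9 + 63\right) = -3 + \left(9 + 63\right) = -3 + 72 = 69$)
$\left(964 + \sqrt{Y{\left(-78 \right)} + 2 \cdot 303}\right) + L = \left(964 + \sqrt{\left(-78\right)^{2} + 2 \cdot 303}\right) + 69 = \left(964 + \sqrt{6084 + 606}\right) + 69 = \left(964 + \sqrt{6690}\right) + 69 = 1033 + \sqrt{6690}$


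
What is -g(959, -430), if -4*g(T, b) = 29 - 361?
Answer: -83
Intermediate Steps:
g(T, b) = 83 (g(T, b) = -(29 - 361)/4 = -1/4*(-332) = 83)
-g(959, -430) = -1*83 = -83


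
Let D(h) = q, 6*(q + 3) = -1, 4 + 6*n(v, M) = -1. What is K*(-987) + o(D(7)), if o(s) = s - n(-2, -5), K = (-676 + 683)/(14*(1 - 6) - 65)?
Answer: 2198/45 ≈ 48.844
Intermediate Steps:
n(v, M) = -5/6 (n(v, M) = -2/3 + (1/6)*(-1) = -2/3 - 1/6 = -5/6)
q = -19/6 (q = -3 + (1/6)*(-1) = -3 - 1/6 = -19/6 ≈ -3.1667)
K = -7/135 (K = 7/(14*(-5) - 65) = 7/(-70 - 65) = 7/(-135) = 7*(-1/135) = -7/135 ≈ -0.051852)
D(h) = -19/6
o(s) = 5/6 + s (o(s) = s - 1*(-5/6) = s + 5/6 = 5/6 + s)
K*(-987) + o(D(7)) = -7/135*(-987) + (5/6 - 19/6) = 2303/45 - 7/3 = 2198/45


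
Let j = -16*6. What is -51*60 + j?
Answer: -3156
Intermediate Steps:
j = -96
-51*60 + j = -51*60 - 96 = -3060 - 96 = -3156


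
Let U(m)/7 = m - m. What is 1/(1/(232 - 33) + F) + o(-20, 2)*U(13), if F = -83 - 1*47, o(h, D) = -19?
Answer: -199/25869 ≈ -0.0076926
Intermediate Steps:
F = -130 (F = -83 - 47 = -130)
U(m) = 0 (U(m) = 7*(m - m) = 7*0 = 0)
1/(1/(232 - 33) + F) + o(-20, 2)*U(13) = 1/(1/(232 - 33) - 130) - 19*0 = 1/(1/199 - 130) + 0 = 1/(-25869/199) + 0 = -199/25869 + 0 = -199/25869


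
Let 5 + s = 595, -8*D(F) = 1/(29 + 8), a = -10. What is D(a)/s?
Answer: -1/174640 ≈ -5.7261e-6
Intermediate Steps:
D(F) = -1/296 (D(F) = -1/(8*(29 + 8)) = -⅛/37 = -⅛*1/37 = -1/296)
s = 590 (s = -5 + 595 = 590)
D(a)/s = -1/296/590 = -1/296*1/590 = -1/174640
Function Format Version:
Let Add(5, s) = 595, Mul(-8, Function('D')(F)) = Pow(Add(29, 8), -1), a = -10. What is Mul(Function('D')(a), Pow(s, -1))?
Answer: Rational(-1, 174640) ≈ -5.7261e-6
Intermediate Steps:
Function('D')(F) = Rational(-1, 296) (Function('D')(F) = Mul(Rational(-1, 8), Pow(Add(29, 8), -1)) = Mul(Rational(-1, 8), Pow(37, -1)) = Mul(Rational(-1, 8), Rational(1, 37)) = Rational(-1, 296))
s = 590 (s = Add(-5, 595) = 590)
Mul(Function('D')(a), Pow(s, -1)) = Mul(Rational(-1, 296), Pow(590, -1)) = Mul(Rational(-1, 296), Rational(1, 590)) = Rational(-1, 174640)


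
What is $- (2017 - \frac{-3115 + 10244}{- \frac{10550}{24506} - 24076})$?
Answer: $- \frac{595119502188}{295008503} \approx -2017.3$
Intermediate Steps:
$- (2017 - \frac{-3115 + 10244}{- \frac{10550}{24506} - 24076}) = - (2017 - \frac{7129}{\left(-10550\right) \frac{1}{24506} - 24076}) = - (2017 - \frac{7129}{- \frac{5275}{12253} - 24076}) = - (2017 - \frac{7129}{- \frac{295008503}{12253}}) = - (2017 - 7129 \left(- \frac{12253}{295008503}\right)) = - (2017 - - \frac{87351637}{295008503}) = - (2017 + \frac{87351637}{295008503}) = \left(-1\right) \frac{595119502188}{295008503} = - \frac{595119502188}{295008503}$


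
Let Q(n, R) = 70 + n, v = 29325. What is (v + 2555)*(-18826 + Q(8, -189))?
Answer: -597686240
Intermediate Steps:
(v + 2555)*(-18826 + Q(8, -189)) = (29325 + 2555)*(-18826 + (70 + 8)) = 31880*(-18826 + 78) = 31880*(-18748) = -597686240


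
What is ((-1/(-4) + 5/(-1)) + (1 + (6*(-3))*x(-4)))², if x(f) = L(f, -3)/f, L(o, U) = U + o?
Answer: 19881/16 ≈ 1242.6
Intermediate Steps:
x(f) = (-3 + f)/f
((-1/(-4) + 5/(-1)) + (1 + (6*(-3))*x(-4)))² = ((-1/(-4) + 5/(-1)) + (1 + (6*(-3))*((-3 - 4)/(-4))))² = ((-1*(-¼) + 5*(-1)) + (1 - (-9)*(-7)/2))² = ((¼ - 5) + (1 - 18*7/4))² = (-19/4 + (1 - 63/2))² = (-19/4 - 61/2)² = (-141/4)² = 19881/16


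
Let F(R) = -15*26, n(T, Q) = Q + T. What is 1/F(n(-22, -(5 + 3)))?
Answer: -1/390 ≈ -0.0025641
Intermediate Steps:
F(R) = -390
1/F(n(-22, -(5 + 3))) = 1/(-390) = -1/390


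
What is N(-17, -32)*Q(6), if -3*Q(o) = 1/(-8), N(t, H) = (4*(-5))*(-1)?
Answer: ⅚ ≈ 0.83333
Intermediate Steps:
N(t, H) = 20 (N(t, H) = -20*(-1) = 20)
Q(o) = 1/24 (Q(o) = -⅓/(-8) = -⅓*(-⅛) = 1/24)
N(-17, -32)*Q(6) = 20*(1/24) = ⅚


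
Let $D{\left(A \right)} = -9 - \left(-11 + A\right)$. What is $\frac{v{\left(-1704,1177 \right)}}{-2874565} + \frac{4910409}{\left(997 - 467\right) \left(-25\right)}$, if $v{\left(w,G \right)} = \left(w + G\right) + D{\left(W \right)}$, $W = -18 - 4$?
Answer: $- \frac{2823056636467}{7617597250} \approx -370.6$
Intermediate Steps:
$W = -22$ ($W = -18 - 4 = -22$)
$D{\left(A \right)} = 2 - A$
$v{\left(w,G \right)} = 24 + G + w$ ($v{\left(w,G \right)} = \left(w + G\right) + \left(2 - -22\right) = \left(G + w\right) + \left(2 + 22\right) = \left(G + w\right) + 24 = 24 + G + w$)
$\frac{v{\left(-1704,1177 \right)}}{-2874565} + \frac{4910409}{\left(997 - 467\right) \left(-25\right)} = \frac{24 + 1177 - 1704}{-2874565} + \frac{4910409}{\left(997 - 467\right) \left(-25\right)} = \left(-503\right) \left(- \frac{1}{2874565}\right) + \frac{4910409}{530 \left(-25\right)} = \frac{503}{2874565} + \frac{4910409}{-13250} = \frac{503}{2874565} + 4910409 \left(- \frac{1}{13250}\right) = \frac{503}{2874565} - \frac{4910409}{13250} = - \frac{2823056636467}{7617597250}$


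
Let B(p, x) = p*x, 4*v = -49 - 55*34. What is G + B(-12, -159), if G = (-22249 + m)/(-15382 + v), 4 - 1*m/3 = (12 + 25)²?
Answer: 121162252/63447 ≈ 1909.7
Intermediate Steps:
m = -4095 (m = 12 - 3*(12 + 25)² = 12 - 3*37² = 12 - 3*1369 = 12 - 4107 = -4095)
v = -1919/4 (v = (-49 - 55*34)/4 = (-49 - 1870)/4 = (¼)*(-1919) = -1919/4 ≈ -479.75)
G = 105376/63447 (G = (-22249 - 4095)/(-15382 - 1919/4) = -26344/(-63447/4) = -26344*(-4/63447) = 105376/63447 ≈ 1.6609)
G + B(-12, -159) = 105376/63447 - 12*(-159) = 105376/63447 + 1908 = 121162252/63447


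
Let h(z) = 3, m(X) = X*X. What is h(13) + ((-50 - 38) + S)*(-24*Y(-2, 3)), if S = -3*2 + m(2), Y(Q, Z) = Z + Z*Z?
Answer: 25923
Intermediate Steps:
m(X) = X²
Y(Q, Z) = Z + Z²
S = -2 (S = -3*2 + 2² = -6 + 4 = -2)
h(13) + ((-50 - 38) + S)*(-24*Y(-2, 3)) = 3 + ((-50 - 38) - 2)*(-72*(1 + 3)) = 3 + (-88 - 2)*(-72*4) = 3 - (-2160)*12 = 3 - 90*(-288) = 3 + 25920 = 25923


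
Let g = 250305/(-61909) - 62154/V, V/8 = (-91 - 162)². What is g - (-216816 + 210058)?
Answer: 107054592311819/15850932724 ≈ 6753.8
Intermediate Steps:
V = 512072 (V = 8*(-91 - 162)² = 8*(-253)² = 8*64009 = 512072)
g = -66011036973/15850932724 (g = 250305/(-61909) - 62154/512072 = 250305*(-1/61909) - 62154*1/512072 = -250305/61909 - 31077/256036 = -66011036973/15850932724 ≈ -4.1645)
g - (-216816 + 210058) = -66011036973/15850932724 - (-216816 + 210058) = -66011036973/15850932724 - 1*(-6758) = -66011036973/15850932724 + 6758 = 107054592311819/15850932724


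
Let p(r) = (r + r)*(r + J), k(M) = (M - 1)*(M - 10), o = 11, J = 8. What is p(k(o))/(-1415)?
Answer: -72/283 ≈ -0.25442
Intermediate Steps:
k(M) = (-1 + M)*(-10 + M)
p(r) = 2*r*(8 + r) (p(r) = (r + r)*(r + 8) = (2*r)*(8 + r) = 2*r*(8 + r))
p(k(o))/(-1415) = (2*(10 + 11² - 11*11)*(8 + (10 + 11² - 11*11)))/(-1415) = (2*(10 + 121 - 121)*(8 + (10 + 121 - 121)))*(-1/1415) = (2*10*(8 + 10))*(-1/1415) = (2*10*18)*(-1/1415) = 360*(-1/1415) = -72/283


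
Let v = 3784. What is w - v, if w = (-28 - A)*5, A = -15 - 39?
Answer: -3654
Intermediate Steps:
A = -54
w = 130 (w = (-28 - 1*(-54))*5 = (-28 + 54)*5 = 26*5 = 130)
w - v = 130 - 1*3784 = 130 - 3784 = -3654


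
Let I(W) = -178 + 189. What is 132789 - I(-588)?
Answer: 132778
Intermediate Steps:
I(W) = 11
132789 - I(-588) = 132789 - 1*11 = 132789 - 11 = 132778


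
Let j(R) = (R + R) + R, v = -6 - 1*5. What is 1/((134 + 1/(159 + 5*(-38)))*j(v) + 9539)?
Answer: 31/158660 ≈ 0.00019539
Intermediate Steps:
v = -11 (v = -6 - 5 = -11)
j(R) = 3*R (j(R) = 2*R + R = 3*R)
1/((134 + 1/(159 + 5*(-38)))*j(v) + 9539) = 1/((134 + 1/(159 + 5*(-38)))*(3*(-11)) + 9539) = 1/((134 + 1/(159 - 190))*(-33) + 9539) = 1/((134 + 1/(-31))*(-33) + 9539) = 1/((134 - 1/31)*(-33) + 9539) = 1/((4153/31)*(-33) + 9539) = 1/(-137049/31 + 9539) = 1/(158660/31) = 31/158660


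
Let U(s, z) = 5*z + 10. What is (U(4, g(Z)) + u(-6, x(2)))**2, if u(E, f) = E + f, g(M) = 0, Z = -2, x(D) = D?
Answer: 36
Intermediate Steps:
U(s, z) = 10 + 5*z
(U(4, g(Z)) + u(-6, x(2)))**2 = ((10 + 5*0) + (-6 + 2))**2 = ((10 + 0) - 4)**2 = (10 - 4)**2 = 6**2 = 36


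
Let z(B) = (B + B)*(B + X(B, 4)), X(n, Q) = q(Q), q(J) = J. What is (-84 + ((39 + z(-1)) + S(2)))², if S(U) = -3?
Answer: 2916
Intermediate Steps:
X(n, Q) = Q
z(B) = 2*B*(4 + B) (z(B) = (B + B)*(B + 4) = (2*B)*(4 + B) = 2*B*(4 + B))
(-84 + ((39 + z(-1)) + S(2)))² = (-84 + ((39 + 2*(-1)*(4 - 1)) - 3))² = (-84 + ((39 + 2*(-1)*3) - 3))² = (-84 + ((39 - 6) - 3))² = (-84 + (33 - 3))² = (-84 + 30)² = (-54)² = 2916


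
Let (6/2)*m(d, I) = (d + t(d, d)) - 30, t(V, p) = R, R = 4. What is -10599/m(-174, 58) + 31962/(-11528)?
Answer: 45020427/288200 ≈ 156.21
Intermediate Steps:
t(V, p) = 4
m(d, I) = -26/3 + d/3 (m(d, I) = ((d + 4) - 30)/3 = ((4 + d) - 30)/3 = (-26 + d)/3 = -26/3 + d/3)
-10599/m(-174, 58) + 31962/(-11528) = -10599/(-26/3 + (⅓)*(-174)) + 31962/(-11528) = -10599/(-26/3 - 58) + 31962*(-1/11528) = -10599/(-200/3) - 15981/5764 = -10599*(-3/200) - 15981/5764 = 31797/200 - 15981/5764 = 45020427/288200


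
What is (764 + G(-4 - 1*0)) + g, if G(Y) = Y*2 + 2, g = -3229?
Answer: -2471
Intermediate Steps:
G(Y) = 2 + 2*Y (G(Y) = 2*Y + 2 = 2 + 2*Y)
(764 + G(-4 - 1*0)) + g = (764 + (2 + 2*(-4 - 1*0))) - 3229 = (764 + (2 + 2*(-4 + 0))) - 3229 = (764 + (2 + 2*(-4))) - 3229 = (764 + (2 - 8)) - 3229 = (764 - 6) - 3229 = 758 - 3229 = -2471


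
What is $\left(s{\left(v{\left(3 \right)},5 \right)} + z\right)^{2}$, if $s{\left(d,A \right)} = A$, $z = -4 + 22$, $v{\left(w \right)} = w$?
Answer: $529$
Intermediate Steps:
$z = 18$
$\left(s{\left(v{\left(3 \right)},5 \right)} + z\right)^{2} = \left(5 + 18\right)^{2} = 23^{2} = 529$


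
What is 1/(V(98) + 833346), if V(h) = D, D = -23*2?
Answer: 1/833300 ≈ 1.2000e-6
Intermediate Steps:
D = -46
V(h) = -46
1/(V(98) + 833346) = 1/(-46 + 833346) = 1/833300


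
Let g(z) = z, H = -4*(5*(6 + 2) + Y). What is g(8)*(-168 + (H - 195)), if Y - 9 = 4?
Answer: -4600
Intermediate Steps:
Y = 13 (Y = 9 + 4 = 13)
H = -212 (H = -4*(5*(6 + 2) + 13) = -4*(5*8 + 13) = -4*(40 + 13) = -4*53 = -212)
g(8)*(-168 + (H - 195)) = 8*(-168 + (-212 - 195)) = 8*(-168 - 407) = 8*(-575) = -4600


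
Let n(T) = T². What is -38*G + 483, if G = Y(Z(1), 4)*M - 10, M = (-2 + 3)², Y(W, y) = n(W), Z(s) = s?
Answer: 825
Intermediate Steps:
Y(W, y) = W²
M = 1 (M = 1² = 1)
G = -9 (G = 1²*1 - 10 = 1*1 - 10 = 1 - 10 = -9)
-38*G + 483 = -38*(-9) + 483 = 342 + 483 = 825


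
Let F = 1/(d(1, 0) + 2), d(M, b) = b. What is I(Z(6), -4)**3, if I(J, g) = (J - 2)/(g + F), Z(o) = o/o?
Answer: 8/343 ≈ 0.023324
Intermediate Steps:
Z(o) = 1
F = 1/2 (F = 1/(0 + 2) = 1/2 ≈ 0.50000)
I(J, g) = (-2 + J)/(1/2 + g) (I(J, g) = (J - 2)/(g + 1/2) = (-2 + J)/(1/2 + g))
I(Z(6), -4)**3 = (2*(-2 + 1)/(1 + 2*(-4)))**3 = (2*(-1)/(1 - 8))**3 = (2*(-1)/(-7))**3 = (2*(-1/7)*(-1))**3 = (2/7)**3 = 8/343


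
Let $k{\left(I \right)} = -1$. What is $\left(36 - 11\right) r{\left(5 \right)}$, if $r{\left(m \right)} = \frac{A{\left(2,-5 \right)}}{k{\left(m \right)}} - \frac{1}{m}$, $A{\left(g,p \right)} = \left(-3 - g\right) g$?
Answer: $245$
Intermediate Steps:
$A{\left(g,p \right)} = g \left(-3 - g\right)$
$r{\left(m \right)} = 10 - \frac{1}{m}$ ($r{\left(m \right)} = \frac{\left(-1\right) 2 \left(3 + 2\right)}{-1} - \frac{1}{m} = \left(-1\right) 2 \cdot 5 \left(-1\right) - \frac{1}{m} = \left(-10\right) \left(-1\right) - \frac{1}{m} = 10 - \frac{1}{m}$)
$\left(36 - 11\right) r{\left(5 \right)} = \left(36 - 11\right) \left(10 - \frac{1}{5}\right) = 25 \left(10 - \frac{1}{5}\right) = 25 \cdot \frac{49}{5} = 245$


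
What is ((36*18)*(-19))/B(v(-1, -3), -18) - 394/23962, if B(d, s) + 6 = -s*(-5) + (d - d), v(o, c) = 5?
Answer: 6145465/47924 ≈ 128.23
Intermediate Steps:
B(d, s) = -6 + 5*s (B(d, s) = -6 + (-s*(-5) + (d - d)) = -6 + (5*s + 0) = -6 + 5*s)
((36*18)*(-19))/B(v(-1, -3), -18) - 394/23962 = ((36*18)*(-19))/(-6 + 5*(-18)) - 394/23962 = (648*(-19))/(-6 - 90) - 394*1/23962 = -12312/(-96) - 197/11981 = -12312*(-1/96) - 197/11981 = 513/4 - 197/11981 = 6145465/47924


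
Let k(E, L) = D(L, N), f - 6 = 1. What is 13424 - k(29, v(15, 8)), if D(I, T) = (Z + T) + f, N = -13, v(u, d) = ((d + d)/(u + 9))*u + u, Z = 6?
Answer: 13424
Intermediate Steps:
f = 7 (f = 6 + 1 = 7)
v(u, d) = u + 2*d*u/(9 + u) (v(u, d) = ((2*d)/(9 + u))*u + u = (2*d/(9 + u))*u + u = 2*d*u/(9 + u) + u = u + 2*d*u/(9 + u))
D(I, T) = 13 + T (D(I, T) = (6 + T) + 7 = 13 + T)
k(E, L) = 0 (k(E, L) = 13 - 13 = 0)
13424 - k(29, v(15, 8)) = 13424 - 1*0 = 13424 + 0 = 13424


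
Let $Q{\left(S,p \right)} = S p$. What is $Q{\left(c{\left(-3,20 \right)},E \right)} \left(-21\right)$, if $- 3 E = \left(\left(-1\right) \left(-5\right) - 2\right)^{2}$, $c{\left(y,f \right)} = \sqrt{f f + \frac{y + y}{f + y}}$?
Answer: $\frac{63 \sqrt{115498}}{17} \approx 1259.4$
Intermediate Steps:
$c{\left(y,f \right)} = \sqrt{f^{2} + \frac{2 y}{f + y}}$
$E = -3$ ($E = - \frac{\left(\left(-1\right) \left(-5\right) - 2\right)^{2}}{3} = - \frac{\left(5 - 2\right)^{2}}{3} = - \frac{3^{2}}{3} = \left(- \frac{1}{3}\right) 9 = -3$)
$Q{\left(c{\left(-3,20 \right)},E \right)} \left(-21\right) = \sqrt{\frac{2 \left(-3\right) + 20^{2} \left(20 - 3\right)}{20 - 3}} \left(-3\right) \left(-21\right) = \sqrt{\frac{-6 + 400 \cdot 17}{17}} \left(-3\right) \left(-21\right) = \sqrt{\frac{-6 + 6800}{17}} \left(-3\right) \left(-21\right) = \sqrt{\frac{1}{17} \cdot 6794} \left(-3\right) \left(-21\right) = \sqrt{\frac{6794}{17}} \left(-3\right) \left(-21\right) = \frac{\sqrt{115498}}{17} \left(-3\right) \left(-21\right) = - \frac{3 \sqrt{115498}}{17} \left(-21\right) = \frac{63 \sqrt{115498}}{17}$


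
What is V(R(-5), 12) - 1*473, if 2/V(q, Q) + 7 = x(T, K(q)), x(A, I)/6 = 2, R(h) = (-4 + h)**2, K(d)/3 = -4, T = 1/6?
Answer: -2363/5 ≈ -472.60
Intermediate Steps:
T = 1/6 ≈ 0.16667
K(d) = -12 (K(d) = 3*(-4) = -12)
x(A, I) = 12 (x(A, I) = 6*2 = 12)
V(q, Q) = 2/5 (V(q, Q) = 2/(-7 + 12) = 2/5)
V(R(-5), 12) - 1*473 = 2/5 - 1*473 = 2/5 - 473 = -2363/5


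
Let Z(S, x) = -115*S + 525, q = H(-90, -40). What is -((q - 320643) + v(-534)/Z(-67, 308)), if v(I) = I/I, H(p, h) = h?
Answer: 2639221089/8230 ≈ 3.2068e+5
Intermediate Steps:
q = -40
v(I) = 1
Z(S, x) = 525 - 115*S
-((q - 320643) + v(-534)/Z(-67, 308)) = -((-40 - 320643) + 1/(525 - 115*(-67))) = -(-320683 + 1/(525 + 7705)) = -(-320683 + 1/8230) = -1*(-2639221089/8230) = 2639221089/8230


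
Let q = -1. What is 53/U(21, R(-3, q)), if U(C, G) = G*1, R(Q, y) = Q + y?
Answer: -53/4 ≈ -13.250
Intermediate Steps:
U(C, G) = G
53/U(21, R(-3, q)) = 53/(-3 - 1) = 53/(-4) = 53*(-¼) = -53/4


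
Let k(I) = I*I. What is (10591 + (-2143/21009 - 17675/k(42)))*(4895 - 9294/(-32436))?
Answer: 494151978996851071/9540270936 ≈ 5.1796e+7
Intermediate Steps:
k(I) = I²
(10591 + (-2143/21009 - 17675/k(42)))*(4895 - 9294/(-32436)) = (10591 + (-2143/21009 - 17675/(42²)))*(4895 - 9294/(-32436)) = (10591 + (-2143*1/21009 - 17675/1764))*(4895 - 9294*(-1/32436)) = (10591 + (-2143/21009 - 17675*1/1764))*(4895 + 1549/5406) = (10591 + (-2143/21009 - 2525/252))*(26463919/5406) = (10591 - 17862587/1764756)*(26463919/5406) = (18672668209/1764756)*(26463919/5406) = 494151978996851071/9540270936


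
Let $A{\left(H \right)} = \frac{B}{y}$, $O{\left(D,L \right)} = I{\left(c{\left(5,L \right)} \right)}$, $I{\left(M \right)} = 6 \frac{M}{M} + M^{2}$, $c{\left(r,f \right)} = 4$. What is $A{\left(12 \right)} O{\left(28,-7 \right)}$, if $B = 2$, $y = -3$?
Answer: $- \frac{44}{3} \approx -14.667$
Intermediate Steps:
$I{\left(M \right)} = 6 + M^{2}$ ($I{\left(M \right)} = 6 \cdot 1 + M^{2} = 6 + M^{2}$)
$O{\left(D,L \right)} = 22$ ($O{\left(D,L \right)} = 6 + 4^{2} = 6 + 16 = 22$)
$A{\left(H \right)} = - \frac{2}{3}$ ($A{\left(H \right)} = \frac{2}{-3} = 2 \left(- \frac{1}{3}\right) = - \frac{2}{3}$)
$A{\left(12 \right)} O{\left(28,-7 \right)} = \left(- \frac{2}{3}\right) 22 = - \frac{44}{3}$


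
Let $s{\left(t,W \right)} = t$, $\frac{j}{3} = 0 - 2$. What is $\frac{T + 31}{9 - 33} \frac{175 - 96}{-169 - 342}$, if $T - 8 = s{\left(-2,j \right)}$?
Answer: $\frac{2923}{12264} \approx 0.23834$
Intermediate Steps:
$j = -6$ ($j = 3 \left(0 - 2\right) = 3 \left(-2\right) = -6$)
$T = 6$ ($T = 8 - 2 = 6$)
$\frac{T + 31}{9 - 33} \frac{175 - 96}{-169 - 342} = \frac{6 + 31}{9 - 33} \frac{175 - 96}{-169 - 342} = \frac{37}{-24} \frac{79}{-511} = 37 \left(- \frac{1}{24}\right) 79 \left(- \frac{1}{511}\right) = \left(- \frac{37}{24}\right) \left(- \frac{79}{511}\right) = \frac{2923}{12264}$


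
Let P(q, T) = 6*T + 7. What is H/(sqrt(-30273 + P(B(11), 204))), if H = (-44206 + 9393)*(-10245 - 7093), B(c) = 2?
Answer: -301793897*I*sqrt(29042)/14521 ≈ -3.5418e+6*I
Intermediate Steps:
H = 603587794 (H = -34813*(-17338) = 603587794)
P(q, T) = 7 + 6*T
H/(sqrt(-30273 + P(B(11), 204))) = 603587794/(sqrt(-30273 + (7 + 6*204))) = 603587794/(sqrt(-30273 + (7 + 1224))) = 603587794/(sqrt(-30273 + 1231)) = 603587794/(sqrt(-29042)) = 603587794/((I*sqrt(29042))) = 603587794*(-I*sqrt(29042)/29042) = -301793897*I*sqrt(29042)/14521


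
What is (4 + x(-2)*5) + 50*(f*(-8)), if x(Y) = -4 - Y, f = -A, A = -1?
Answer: -406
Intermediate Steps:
f = 1 (f = -1*(-1) = 1)
(4 + x(-2)*5) + 50*(f*(-8)) = (4 + (-4 - 1*(-2))*5) + 50*(1*(-8)) = (4 + (-4 + 2)*5) + 50*(-8) = (4 - 2*5) - 400 = (4 - 10) - 400 = -6 - 400 = -406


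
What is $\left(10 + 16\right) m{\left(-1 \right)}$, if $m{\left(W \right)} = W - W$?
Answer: $0$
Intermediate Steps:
$m{\left(W \right)} = 0$
$\left(10 + 16\right) m{\left(-1 \right)} = \left(10 + 16\right) 0 = 26 \cdot 0 = 0$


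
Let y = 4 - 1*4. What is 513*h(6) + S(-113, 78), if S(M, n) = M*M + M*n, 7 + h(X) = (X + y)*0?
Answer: 364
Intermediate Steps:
y = 0 (y = 4 - 4 = 0)
h(X) = -7 (h(X) = -7 + (X + 0)*0 = -7 + X*0 = -7 + 0 = -7)
S(M, n) = M² + M*n
513*h(6) + S(-113, 78) = 513*(-7) - 113*(-113 + 78) = -3591 - 113*(-35) = -3591 + 3955 = 364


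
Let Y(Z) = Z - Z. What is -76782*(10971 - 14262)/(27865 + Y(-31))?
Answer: 252689562/27865 ≈ 9068.3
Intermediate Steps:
Y(Z) = 0
-76782*(10971 - 14262)/(27865 + Y(-31)) = -76782*(10971 - 14262)/(27865 + 0) = -76782/(27865/(-3291)) = -76782/(27865*(-1/3291)) = -76782/(-27865/3291) = -76782*(-3291/27865) = 252689562/27865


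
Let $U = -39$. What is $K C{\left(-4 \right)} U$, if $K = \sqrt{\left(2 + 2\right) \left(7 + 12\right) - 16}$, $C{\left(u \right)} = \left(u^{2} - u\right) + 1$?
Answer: $- 1638 \sqrt{15} \approx -6343.9$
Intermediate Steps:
$C{\left(u \right)} = 1 + u^{2} - u$
$K = 2 \sqrt{15}$ ($K = \sqrt{4 \cdot 19 - 16} = \sqrt{76 - 16} = \sqrt{60} = 2 \sqrt{15} \approx 7.746$)
$K C{\left(-4 \right)} U = 2 \sqrt{15} \left(1 + \left(-4\right)^{2} - -4\right) \left(-39\right) = 2 \sqrt{15} \left(1 + 16 + 4\right) \left(-39\right) = 2 \sqrt{15} \cdot 21 \left(-39\right) = 42 \sqrt{15} \left(-39\right) = - 1638 \sqrt{15}$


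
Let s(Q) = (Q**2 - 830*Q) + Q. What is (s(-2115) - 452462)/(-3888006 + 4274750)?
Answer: 2887049/193372 ≈ 14.930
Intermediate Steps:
s(Q) = Q**2 - 829*Q
(s(-2115) - 452462)/(-3888006 + 4274750) = (-2115*(-829 - 2115) - 452462)/(-3888006 + 4274750) = (-2115*(-2944) - 452462)/386744 = (6226560 - 452462)*(1/386744) = 5774098*(1/386744) = 2887049/193372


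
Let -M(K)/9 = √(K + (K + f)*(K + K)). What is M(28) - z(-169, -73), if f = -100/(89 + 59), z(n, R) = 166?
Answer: -166 - 18*√533281/37 ≈ -521.26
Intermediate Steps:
f = -25/37 (f = -100/148 = -100*1/148 = -25/37 ≈ -0.67568)
M(K) = -9*√(K + 2*K*(-25/37 + K)) (M(K) = -9*√(K + (K - 25/37)*(K + K)) = -9*√(K + (-25/37 + K)*(2*K)) = -9*√(K + 2*K*(-25/37 + K)))
M(28) - z(-169, -73) = -9*√37*√(28*(-13 + 74*28))/37 - 1*166 = -9*√37*√(28*(-13 + 2072))/37 - 166 = -9*√37*√(28*2059)/37 - 166 = -9*√37*√57652/37 - 166 = -9*√37*2*√14413/37 - 166 = -18*√533281/37 - 166 = -166 - 18*√533281/37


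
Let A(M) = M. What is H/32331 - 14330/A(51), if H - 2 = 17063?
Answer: -51381435/183209 ≈ -280.45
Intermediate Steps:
H = 17065 (H = 2 + 17063 = 17065)
H/32331 - 14330/A(51) = 17065/32331 - 14330/51 = -51381435/183209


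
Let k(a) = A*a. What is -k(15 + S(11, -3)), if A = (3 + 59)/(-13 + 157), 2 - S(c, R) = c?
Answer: -31/12 ≈ -2.5833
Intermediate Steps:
S(c, R) = 2 - c
A = 31/72 (A = 62/144 = 62*(1/144) = 31/72 ≈ 0.43056)
k(a) = 31*a/72
-k(15 + S(11, -3)) = -31*(15 + (2 - 1*11))/72 = -31*(15 + (2 - 11))/72 = -31*(15 - 9)/72 = -31*6/72 = -1*31/12 = -31/12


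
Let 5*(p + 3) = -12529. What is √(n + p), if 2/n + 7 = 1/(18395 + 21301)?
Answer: 4*I*√302706657050270/1389355 ≈ 50.091*I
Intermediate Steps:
p = -12544/5 (p = -3 + (⅕)*(-12529) = -3 - 12529/5 = -12544/5 ≈ -2508.8)
n = -79392/277871 (n = 2/(-7 + 1/(18395 + 21301)) = 2/(-7 + 1/39696) = 2/(-277871/39696) = 2*(-39696/277871) = -79392/277871 ≈ -0.28572)
√(n + p) = √(-79392/277871 - 12544/5) = √(-3486010784/1389355) = 4*I*√302706657050270/1389355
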